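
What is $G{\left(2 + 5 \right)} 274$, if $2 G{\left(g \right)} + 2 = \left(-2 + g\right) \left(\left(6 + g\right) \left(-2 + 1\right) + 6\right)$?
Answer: $-5069$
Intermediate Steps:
$G{\left(g \right)} = -1 - \frac{g \left(-2 + g\right)}{2}$ ($G{\left(g \right)} = -1 + \frac{\left(-2 + g\right) \left(\left(6 + g\right) \left(-2 + 1\right) + 6\right)}{2} = -1 + \frac{\left(-2 + g\right) \left(\left(6 + g\right) \left(-1\right) + 6\right)}{2} = -1 + \frac{\left(-2 + g\right) \left(\left(-6 - g\right) + 6\right)}{2} = -1 + \frac{\left(-2 + g\right) \left(- g\right)}{2} = -1 + \frac{\left(-1\right) g \left(-2 + g\right)}{2} = -1 - \frac{g \left(-2 + g\right)}{2}$)
$G{\left(2 + 5 \right)} 274 = \left(-1 + \left(2 + 5\right) - \frac{\left(2 + 5\right)^{2}}{2}\right) 274 = \left(-1 + 7 - \frac{7^{2}}{2}\right) 274 = \left(-1 + 7 - \frac{49}{2}\right) 274 = \left(- \frac{37}{2}\right) 274 = -5069$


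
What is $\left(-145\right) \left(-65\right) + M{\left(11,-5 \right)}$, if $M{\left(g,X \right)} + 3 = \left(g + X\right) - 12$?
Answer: $9416$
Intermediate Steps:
$M{\left(g,X \right)} = -15 + X + g$ ($M{\left(g,X \right)} = -3 - \left(12 - X - g\right) = -3 + \left(-12 + X + g\right) = -15 + X + g$)
$\left(-145\right) \left(-65\right) + M{\left(11,-5 \right)} = \left(-145\right) \left(-65\right) - 9 = 9425 - 9 = 9416$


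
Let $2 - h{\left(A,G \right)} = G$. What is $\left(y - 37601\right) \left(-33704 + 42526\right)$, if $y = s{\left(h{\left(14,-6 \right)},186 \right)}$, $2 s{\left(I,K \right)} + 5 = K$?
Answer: $-330917631$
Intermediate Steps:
$h{\left(A,G \right)} = 2 - G$
$s{\left(I,K \right)} = - \frac{5}{2} + \frac{K}{2}$
$y = \frac{181}{2}$ ($y = - \frac{5}{2} + \frac{1}{2} \cdot 186 = - \frac{5}{2} + 93 = \frac{181}{2} \approx 90.5$)
$\left(y - 37601\right) \left(-33704 + 42526\right) = \left(\frac{181}{2} - 37601\right) \left(-33704 + 42526\right) = \left(- \frac{75021}{2}\right) 8822 = -330917631$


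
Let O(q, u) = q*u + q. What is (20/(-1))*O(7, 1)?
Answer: -280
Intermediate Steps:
O(q, u) = q + q*u
(20/(-1))*O(7, 1) = (20/(-1))*(7*(1 + 1)) = (20*(-1))*(7*2) = -20*14 = -280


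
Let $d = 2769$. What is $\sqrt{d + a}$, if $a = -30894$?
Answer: $75 i \sqrt{5} \approx 167.71 i$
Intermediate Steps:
$\sqrt{d + a} = \sqrt{2769 - 30894} = \sqrt{-28125} = 75 i \sqrt{5}$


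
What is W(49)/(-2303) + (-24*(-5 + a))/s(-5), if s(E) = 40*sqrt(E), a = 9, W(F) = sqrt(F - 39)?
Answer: -sqrt(10)/2303 + 12*I*sqrt(5)/25 ≈ -0.0013731 + 1.0733*I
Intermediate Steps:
W(F) = sqrt(-39 + F)
W(49)/(-2303) + (-24*(-5 + a))/s(-5) = sqrt(-39 + 49)/(-2303) + (-24*(-5 + 9))/((40*sqrt(-5))) = sqrt(10)*(-1/2303) + (-24*4)/((40*(I*sqrt(5)))) = -sqrt(10)/2303 - 96*(-I*sqrt(5)/200) = -sqrt(10)/2303 - (-12)*I*sqrt(5)/25 = -sqrt(10)/2303 + 12*I*sqrt(5)/25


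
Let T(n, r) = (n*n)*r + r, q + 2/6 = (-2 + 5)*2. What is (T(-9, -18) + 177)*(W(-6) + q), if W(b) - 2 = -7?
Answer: -866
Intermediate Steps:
q = 17/3 (q = -⅓ + (-2 + 5)*2 = -⅓ + 3*2 = -⅓ + 6 = 17/3 ≈ 5.6667)
T(n, r) = r + r*n² (T(n, r) = n²*r + r = r*n² + r = r + r*n²)
W(b) = -5 (W(b) = 2 - 7 = -5)
(T(-9, -18) + 177)*(W(-6) + q) = (-18*(1 + (-9)²) + 177)*(-5 + 17/3) = (-18*(1 + 81) + 177)*(⅔) = (-18*82 + 177)*(⅔) = (-1476 + 177)*(⅔) = -1299*⅔ = -866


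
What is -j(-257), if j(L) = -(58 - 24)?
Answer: 34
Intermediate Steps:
j(L) = -34 (j(L) = -1*34 = -34)
-j(-257) = -1*(-34) = 34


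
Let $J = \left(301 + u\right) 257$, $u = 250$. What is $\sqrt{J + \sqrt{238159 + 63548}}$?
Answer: $\sqrt{141607 + 3 \sqrt{33523}} \approx 377.04$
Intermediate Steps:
$J = 141607$ ($J = \left(301 + 250\right) 257 = 551 \cdot 257 = 141607$)
$\sqrt{J + \sqrt{238159 + 63548}} = \sqrt{141607 + \sqrt{238159 + 63548}} = \sqrt{141607 + \sqrt{301707}} = \sqrt{141607 + 3 \sqrt{33523}}$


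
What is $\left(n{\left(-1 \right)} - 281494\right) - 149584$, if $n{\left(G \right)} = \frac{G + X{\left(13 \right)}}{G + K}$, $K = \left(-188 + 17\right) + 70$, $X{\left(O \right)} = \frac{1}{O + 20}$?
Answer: $- \frac{725504258}{1683} \approx -4.3108 \cdot 10^{5}$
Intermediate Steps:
$X{\left(O \right)} = \frac{1}{20 + O}$
$K = -101$ ($K = -171 + 70 = -101$)
$n{\left(G \right)} = \frac{\frac{1}{33} + G}{-101 + G}$ ($n{\left(G \right)} = \frac{G + \frac{1}{20 + 13}}{G - 101} = \frac{G + \frac{1}{33}}{-101 + G} = \frac{\frac{1}{33} + G}{-101 + G}$)
$\left(n{\left(-1 \right)} - 281494\right) - 149584 = \left(\frac{\frac{1}{33} - 1}{-101 - 1} - 281494\right) - 149584 = \left(\frac{1}{-102} \left(- \frac{32}{33}\right) - 281494\right) - 149584 = \left(\left(- \frac{1}{102}\right) \left(- \frac{32}{33}\right) - 281494\right) - 149584 = \left(\frac{16}{1683} - 281494\right) - 149584 = - \frac{473754386}{1683} - 149584 = - \frac{725504258}{1683}$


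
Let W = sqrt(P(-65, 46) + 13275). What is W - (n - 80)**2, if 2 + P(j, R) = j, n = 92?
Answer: -144 + 2*sqrt(3302) ≈ -29.074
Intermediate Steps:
P(j, R) = -2 + j
W = 2*sqrt(3302) (W = sqrt((-2 - 65) + 13275) = sqrt(-67 + 13275) = sqrt(13208) = 2*sqrt(3302) ≈ 114.93)
W - (n - 80)**2 = 2*sqrt(3302) - (92 - 80)**2 = 2*sqrt(3302) - 1*12**2 = 2*sqrt(3302) - 1*144 = 2*sqrt(3302) - 144 = -144 + 2*sqrt(3302)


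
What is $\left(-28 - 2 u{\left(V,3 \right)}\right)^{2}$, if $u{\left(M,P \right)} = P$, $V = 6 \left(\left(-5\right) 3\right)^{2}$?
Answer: $1156$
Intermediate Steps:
$V = 1350$ ($V = 6 \left(-15\right)^{2} = 6 \cdot 225 = 1350$)
$\left(-28 - 2 u{\left(V,3 \right)}\right)^{2} = \left(-28 - 6\right)^{2} = \left(-34\right)^{2} = 1156$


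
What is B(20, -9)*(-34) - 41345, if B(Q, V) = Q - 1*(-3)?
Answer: -42127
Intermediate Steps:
B(Q, V) = 3 + Q (B(Q, V) = Q + 3 = 3 + Q)
B(20, -9)*(-34) - 41345 = (3 + 20)*(-34) - 41345 = 23*(-34) - 41345 = -782 - 41345 = -42127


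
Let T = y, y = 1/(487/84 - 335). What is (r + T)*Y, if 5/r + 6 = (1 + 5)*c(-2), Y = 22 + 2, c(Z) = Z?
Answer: -559108/82959 ≈ -6.7396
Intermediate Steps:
y = -84/27653 (y = 1/(487*(1/84) - 335) = 1/(487/84 - 335) = 1/(-27653/84) = -84/27653 ≈ -0.0030376)
Y = 24
T = -84/27653 ≈ -0.0030376
r = -5/18 (r = 5/(-6 + (1 + 5)*(-2)) = 5/(-6 + 6*(-2)) = 5/(-6 - 12) = 5/(-18) = 5*(-1/18) = -5/18 ≈ -0.27778)
(r + T)*Y = (-5/18 - 84/27653)*24 = -139777/497754*24 = -559108/82959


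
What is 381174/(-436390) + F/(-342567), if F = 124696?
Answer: -320058341/258638085 ≈ -1.2375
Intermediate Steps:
381174/(-436390) + F/(-342567) = 381174/(-436390) + 124696/(-342567) = 381174*(-1/436390) + 124696*(-1/342567) = -11211/12835 - 124696/342567 = -320058341/258638085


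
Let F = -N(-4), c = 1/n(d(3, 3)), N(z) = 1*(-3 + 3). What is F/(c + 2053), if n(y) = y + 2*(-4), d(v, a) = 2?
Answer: 0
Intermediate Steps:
n(y) = -8 + y (n(y) = y - 8 = -8 + y)
N(z) = 0 (N(z) = 1*0 = 0)
c = -⅙ (c = 1/(-8 + 2) = 1/(-6) = -⅙ ≈ -0.16667)
F = 0 (F = -1*0 = 0)
F/(c + 2053) = 0/(-⅙ + 2053) = 0/(12317/6) = (6/12317)*0 = 0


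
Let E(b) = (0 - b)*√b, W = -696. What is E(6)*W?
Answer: 4176*√6 ≈ 10229.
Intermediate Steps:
E(b) = -b^(3/2) (E(b) = (-b)*√b = -b^(3/2))
E(6)*W = -6^(3/2)*(-696) = -6*√6*(-696) = 4176*√6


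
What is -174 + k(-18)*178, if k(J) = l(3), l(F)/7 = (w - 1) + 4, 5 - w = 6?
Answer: 2318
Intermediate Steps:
w = -1 (w = 5 - 1*6 = 5 - 6 = -1)
l(F) = 14 (l(F) = 7*((-1 - 1) + 4) = 7*(-2 + 4) = 7*2 = 14)
k(J) = 14
-174 + k(-18)*178 = -174 + 14*178 = -174 + 2492 = 2318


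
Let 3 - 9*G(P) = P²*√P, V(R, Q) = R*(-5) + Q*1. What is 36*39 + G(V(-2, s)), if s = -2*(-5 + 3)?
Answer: 4213/3 - 196*√14/9 ≈ 1322.8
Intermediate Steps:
s = 4 (s = -2*(-2) = 4)
V(R, Q) = Q - 5*R (V(R, Q) = -5*R + Q = Q - 5*R)
G(P) = ⅓ - P^(5/2)/9 (G(P) = ⅓ - P²*√P/9 = ⅓ - P^(5/2)/9)
36*39 + G(V(-2, s)) = 36*39 + (⅓ - (4 - 5*(-2))^(5/2)/9) = 1404 + (⅓ - (4 + 10)^(5/2)/9) = 1404 + (⅓ - 196*√14/9) = 4213/3 - 196*√14/9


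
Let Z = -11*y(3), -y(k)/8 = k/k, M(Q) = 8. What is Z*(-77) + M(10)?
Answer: -6768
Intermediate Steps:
y(k) = -8 (y(k) = -8*k/k = -8*1 = -8)
Z = 88 (Z = -11*(-8) = 88)
Z*(-77) + M(10) = 88*(-77) + 8 = -6776 + 8 = -6768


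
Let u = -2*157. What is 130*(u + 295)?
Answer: -2470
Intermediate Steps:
u = -314
130*(u + 295) = 130*(-314 + 295) = 130*(-19) = -2470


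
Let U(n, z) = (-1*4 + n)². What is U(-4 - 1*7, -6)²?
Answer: 50625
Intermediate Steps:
U(n, z) = (-4 + n)²
U(-4 - 1*7, -6)² = ((-4 + (-4 - 1*7))²)² = ((-4 + (-4 - 7))²)² = ((-4 - 11)²)² = ((-15)²)² = 225² = 50625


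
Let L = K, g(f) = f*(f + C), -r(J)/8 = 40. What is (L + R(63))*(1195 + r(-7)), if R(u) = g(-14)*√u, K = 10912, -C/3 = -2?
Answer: 9548000 + 294000*√7 ≈ 1.0326e+7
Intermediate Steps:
C = 6 (C = -3*(-2) = 6)
r(J) = -320 (r(J) = -8*40 = -320)
g(f) = f*(6 + f) (g(f) = f*(f + 6) = f*(6 + f))
L = 10912
R(u) = 112*√u (R(u) = (-14*(6 - 14))*√u = (-14*(-8))*√u = 112*√u)
(L + R(63))*(1195 + r(-7)) = (10912 + 112*√63)*(1195 - 320) = (10912 + 112*(3*√7))*875 = (10912 + 336*√7)*875 = 9548000 + 294000*√7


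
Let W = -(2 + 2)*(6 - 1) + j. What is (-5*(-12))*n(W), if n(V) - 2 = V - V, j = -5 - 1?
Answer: 120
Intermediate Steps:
j = -6
W = -26 (W = -(2 + 2)*(6 - 1) - 6 = -4*5 - 6 = -1*20 - 6 = -20 - 6 = -26)
n(V) = 2 (n(V) = 2 + (V - V) = 2 + 0 = 2)
(-5*(-12))*n(W) = -5*(-12)*2 = 60*2 = 120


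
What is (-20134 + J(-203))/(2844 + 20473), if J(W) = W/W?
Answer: -20133/23317 ≈ -0.86345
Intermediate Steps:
J(W) = 1
(-20134 + J(-203))/(2844 + 20473) = (-20134 + 1)/(2844 + 20473) = -20133/23317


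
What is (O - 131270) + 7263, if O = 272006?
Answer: 147999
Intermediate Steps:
(O - 131270) + 7263 = (272006 - 131270) + 7263 = 140736 + 7263 = 147999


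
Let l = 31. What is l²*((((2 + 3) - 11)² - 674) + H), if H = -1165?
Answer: -1732683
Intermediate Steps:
l²*((((2 + 3) - 11)² - 674) + H) = 31²*((((2 + 3) - 11)² - 674) - 1165) = 961*(((5 - 11)² - 674) - 1165) = 961*(((-6)² - 674) - 1165) = 961*((36 - 674) - 1165) = 961*(-638 - 1165) = 961*(-1803) = -1732683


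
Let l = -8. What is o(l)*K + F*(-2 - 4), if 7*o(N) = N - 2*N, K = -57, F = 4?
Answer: -624/7 ≈ -89.143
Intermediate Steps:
o(N) = -N/7 (o(N) = (N - 2*N)/7 = (-N)/7 = -N/7)
o(l)*K + F*(-2 - 4) = -1/7*(-8)*(-57) + 4*(-2 - 4) = (8/7)*(-57) + 4*(-6) = -456/7 - 24 = -624/7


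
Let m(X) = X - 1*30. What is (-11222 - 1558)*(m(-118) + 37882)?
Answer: -482240520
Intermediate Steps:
m(X) = -30 + X (m(X) = X - 30 = -30 + X)
(-11222 - 1558)*(m(-118) + 37882) = (-11222 - 1558)*((-30 - 118) + 37882) = -12780*(-148 + 37882) = -12780*37734 = -482240520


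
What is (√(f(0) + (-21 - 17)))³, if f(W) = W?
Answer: -38*I*√38 ≈ -234.25*I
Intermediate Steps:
(√(f(0) + (-21 - 17)))³ = (√(0 + (-21 - 17)))³ = (√(0 - 38))³ = (√(-38))³ = (I*√38)³ = -38*I*√38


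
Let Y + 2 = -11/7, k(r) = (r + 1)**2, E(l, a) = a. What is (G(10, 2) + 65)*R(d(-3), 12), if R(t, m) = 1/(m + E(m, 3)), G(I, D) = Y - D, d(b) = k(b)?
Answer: 416/105 ≈ 3.9619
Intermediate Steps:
k(r) = (1 + r)**2
d(b) = (1 + b)**2
Y = -25/7 (Y = -2 - 11/7 = -25/7 ≈ -3.5714)
G(I, D) = -25/7 - D
R(t, m) = 1/(3 + m) (R(t, m) = 1/(m + 3) = 1/(3 + m))
(G(10, 2) + 65)*R(d(-3), 12) = ((-25/7 - 1*2) + 65)/(3 + 12) = ((-25/7 - 2) + 65)/15 = (-39/7 + 65)*(1/15) = (416/7)*(1/15) = 416/105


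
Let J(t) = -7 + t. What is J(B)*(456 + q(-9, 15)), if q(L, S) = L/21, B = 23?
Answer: 51024/7 ≈ 7289.1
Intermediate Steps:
q(L, S) = L/21 (q(L, S) = L*(1/21) = L/21)
J(B)*(456 + q(-9, 15)) = (-7 + 23)*(456 + (1/21)*(-9)) = 16*(456 - 3/7) = 16*(3189/7) = 51024/7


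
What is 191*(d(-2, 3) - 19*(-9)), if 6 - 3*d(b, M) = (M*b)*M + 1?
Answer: 102376/3 ≈ 34125.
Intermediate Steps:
d(b, M) = 5/3 - b*M²/3 (d(b, M) = 2 - ((M*b)*M + 1)/3 = 2 - (b*M² + 1)/3 = 2 - (1 + b*M²)/3 = 2 + (-⅓ - b*M²/3) = 5/3 - b*M²/3)
191*(d(-2, 3) - 19*(-9)) = 191*((5/3 - ⅓*(-2)*3²) - 19*(-9)) = 191*((5/3 - ⅓*(-2)*9) + 171) = 191*((5/3 + 6) + 171) = 191*(23/3 + 171) = 191*(536/3) = 102376/3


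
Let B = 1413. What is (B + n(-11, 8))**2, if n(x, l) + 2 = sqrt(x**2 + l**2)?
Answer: (1411 + sqrt(185))**2 ≈ 2.0295e+6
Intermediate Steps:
n(x, l) = -2 + sqrt(l**2 + x**2) (n(x, l) = -2 + sqrt(x**2 + l**2) = -2 + sqrt(l**2 + x**2))
(B + n(-11, 8))**2 = (1413 + (-2 + sqrt(8**2 + (-11)**2)))**2 = (1413 + (-2 + sqrt(64 + 121)))**2 = (1413 + (-2 + sqrt(185)))**2 = (1411 + sqrt(185))**2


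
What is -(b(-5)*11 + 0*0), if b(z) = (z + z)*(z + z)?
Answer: -1100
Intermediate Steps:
b(z) = 4*z² (b(z) = (2*z)*(2*z) = 4*z²)
-(b(-5)*11 + 0*0) = -((4*(-5)²)*11 + 0*0) = -((4*25)*11 + 0) = -(100*11 + 0) = -(1100 + 0) = -1*1100 = -1100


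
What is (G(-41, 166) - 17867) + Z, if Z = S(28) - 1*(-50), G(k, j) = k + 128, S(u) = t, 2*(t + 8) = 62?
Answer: -17707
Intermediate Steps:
t = 23 (t = -8 + (½)*62 = -8 + 31 = 23)
S(u) = 23
G(k, j) = 128 + k
Z = 73 (Z = 23 - 1*(-50) = 23 + 50 = 73)
(G(-41, 166) - 17867) + Z = ((128 - 41) - 17867) + 73 = (87 - 17867) + 73 = -17780 + 73 = -17707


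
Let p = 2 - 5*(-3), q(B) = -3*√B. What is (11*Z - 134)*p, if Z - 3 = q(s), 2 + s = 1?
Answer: -1717 - 561*I ≈ -1717.0 - 561.0*I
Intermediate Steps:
s = -1 (s = -2 + 1 = -1)
p = 17 (p = 2 + 15 = 17)
Z = 3 - 3*I ≈ 3.0 - 3.0*I
(11*Z - 134)*p = (11*(3 - 3*I) - 134)*17 = ((33 - 33*I) - 134)*17 = (-101 - 33*I)*17 = -1717 - 561*I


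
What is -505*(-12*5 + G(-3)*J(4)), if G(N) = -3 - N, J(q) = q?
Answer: 30300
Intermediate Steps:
-505*(-12*5 + G(-3)*J(4)) = -505*(-12*5 + (-3 - 1*(-3))*4) = -505*(-3*20 + (-3 + 3)*4) = -505*(-60 + 0*4) = -505*(-60 + 0) = -505*(-60) = 30300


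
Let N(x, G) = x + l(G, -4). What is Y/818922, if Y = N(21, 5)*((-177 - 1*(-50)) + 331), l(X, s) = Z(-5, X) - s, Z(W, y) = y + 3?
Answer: 1122/136487 ≈ 0.0082206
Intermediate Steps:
Z(W, y) = 3 + y
l(X, s) = 3 + X - s (l(X, s) = (3 + X) - s = 3 + X - s)
N(x, G) = 7 + G + x (N(x, G) = x + (3 + G - 1*(-4)) = x + (3 + G + 4) = x + (7 + G) = 7 + G + x)
Y = 6732 (Y = (7 + 5 + 21)*((-177 - 1*(-50)) + 331) = 33*((-177 + 50) + 331) = 33*(-127 + 331) = 33*204 = 6732)
Y/818922 = 6732/818922 = 6732*(1/818922) = 1122/136487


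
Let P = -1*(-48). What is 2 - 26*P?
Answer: -1246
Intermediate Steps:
P = 48
2 - 26*P = 2 - 26*48 = 2 - 1248 = -1246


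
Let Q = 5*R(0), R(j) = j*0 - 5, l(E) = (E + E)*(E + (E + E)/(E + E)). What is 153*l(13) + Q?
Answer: 55667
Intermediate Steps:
l(E) = 2*E*(1 + E) (l(E) = (2*E)*(E + (2*E)/((2*E))) = (2*E)*(E + (2*E)*(1/(2*E))) = (2*E)*(E + 1) = (2*E)*(1 + E) = 2*E*(1 + E))
R(j) = -5 (R(j) = 0 - 5 = -5)
Q = -25 (Q = 5*(-5) = -25)
153*l(13) + Q = 153*(2*13*(1 + 13)) - 25 = 153*(2*13*14) - 25 = 153*364 - 25 = 55692 - 25 = 55667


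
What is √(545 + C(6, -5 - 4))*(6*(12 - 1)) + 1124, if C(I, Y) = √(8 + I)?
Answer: 1124 + 66*√(545 + √14) ≈ 2670.1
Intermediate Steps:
√(545 + C(6, -5 - 4))*(6*(12 - 1)) + 1124 = √(545 + √(8 + 6))*(6*(12 - 1)) + 1124 = √(545 + √14)*(6*11) + 1124 = √(545 + √14)*66 + 1124 = 66*√(545 + √14) + 1124 = 1124 + 66*√(545 + √14)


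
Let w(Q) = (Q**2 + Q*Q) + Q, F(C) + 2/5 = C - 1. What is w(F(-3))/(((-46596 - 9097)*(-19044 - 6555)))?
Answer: 26/1080064475 ≈ 2.4073e-8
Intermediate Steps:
F(C) = -7/5 + C (F(C) = -2/5 + (C - 1) = -2/5 + (-1 + C) = -7/5 + C)
w(Q) = Q + 2*Q**2 (w(Q) = (Q**2 + Q**2) + Q = 2*Q**2 + Q = Q + 2*Q**2)
w(F(-3))/(((-46596 - 9097)*(-19044 - 6555))) = ((-7/5 - 3)*(1 + 2*(-7/5 - 3)))/(((-46596 - 9097)*(-19044 - 6555))) = (-22*(1 + 2*(-22/5))/5)/((-55693*(-25599))) = -22*(1 - 44/5)/5/1425685107 = -22/5*(-39/5)*(1/1425685107) = (858/25)*(1/1425685107) = 26/1080064475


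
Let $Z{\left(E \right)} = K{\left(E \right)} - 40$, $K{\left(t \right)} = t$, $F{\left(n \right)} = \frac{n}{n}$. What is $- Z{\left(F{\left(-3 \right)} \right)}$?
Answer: $39$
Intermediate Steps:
$F{\left(n \right)} = 1$
$Z{\left(E \right)} = -40 + E$ ($Z{\left(E \right)} = E - 40 = -40 + E$)
$- Z{\left(F{\left(-3 \right)} \right)} = - (-40 + 1) = \left(-1\right) \left(-39\right) = 39$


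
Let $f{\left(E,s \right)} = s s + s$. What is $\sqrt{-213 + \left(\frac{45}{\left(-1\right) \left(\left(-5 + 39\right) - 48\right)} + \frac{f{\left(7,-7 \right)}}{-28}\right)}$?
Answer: $\frac{i \sqrt{10353}}{7} \approx 14.536 i$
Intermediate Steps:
$f{\left(E,s \right)} = s + s^{2}$ ($f{\left(E,s \right)} = s^{2} + s = s + s^{2}$)
$\sqrt{-213 + \left(\frac{45}{\left(-1\right) \left(\left(-5 + 39\right) - 48\right)} + \frac{f{\left(7,-7 \right)}}{-28}\right)} = \sqrt{-213 + \left(\frac{45}{\left(-1\right) \left(\left(-5 + 39\right) - 48\right)} + \frac{\left(-7\right) \left(1 - 7\right)}{-28}\right)} = \sqrt{-213 + \left(\frac{45}{\left(-1\right) \left(34 - 48\right)} + \left(-7\right) \left(-6\right) \left(- \frac{1}{28}\right)\right)} = \sqrt{-213 + \left(\frac{45}{\left(-1\right) \left(-14\right)} + 42 \left(- \frac{1}{28}\right)\right)} = \sqrt{-213 - \left(\frac{3}{2} - \frac{45}{14}\right)} = \sqrt{-213 + \left(45 \cdot \frac{1}{14} - \frac{3}{2}\right)} = \sqrt{-213 + \left(\frac{45}{14} - \frac{3}{2}\right)} = \sqrt{-213 + \frac{12}{7}} = \sqrt{- \frac{1479}{7}} = \frac{i \sqrt{10353}}{7}$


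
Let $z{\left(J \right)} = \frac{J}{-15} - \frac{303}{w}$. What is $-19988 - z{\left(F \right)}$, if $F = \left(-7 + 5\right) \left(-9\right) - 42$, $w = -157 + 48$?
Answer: $- \frac{10895847}{545} \approx -19992.0$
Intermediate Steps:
$w = -109$
$F = -24$ ($F = \left(-2\right) \left(-9\right) - 42 = 18 - 42 = -24$)
$z{\left(J \right)} = \frac{303}{109} - \frac{J}{15}$ ($z{\left(J \right)} = \frac{J}{-15} - \frac{303}{-109} = J \left(- \frac{1}{15}\right) - - \frac{303}{109} = - \frac{J}{15} + \frac{303}{109} = \frac{303}{109} - \frac{J}{15}$)
$-19988 - z{\left(F \right)} = -19988 - \left(\frac{303}{109} - - \frac{8}{5}\right) = -19988 - \left(\frac{303}{109} + \frac{8}{5}\right) = -19988 - \frac{2387}{545} = - \frac{10895847}{545}$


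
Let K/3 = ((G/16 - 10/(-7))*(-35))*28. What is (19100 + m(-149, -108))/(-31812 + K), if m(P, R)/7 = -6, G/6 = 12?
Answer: -9529/24621 ≈ -0.38703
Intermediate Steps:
G = 72 (G = 6*12 = 72)
m(P, R) = -42 (m(P, R) = 7*(-6) = -42)
K = -17430 (K = 3*(((72/16 - 10/(-7))*(-35))*28) = 3*(((72*(1/16) - 10*(-⅐))*(-35))*28) = 3*(((9/2 + 10/7)*(-35))*28) = 3*(((83/14)*(-35))*28) = 3*(-415/2*28) = 3*(-5810) = -17430)
(19100 + m(-149, -108))/(-31812 + K) = (19100 - 42)/(-31812 - 17430) = 19058/(-49242) = 19058*(-1/49242) = -9529/24621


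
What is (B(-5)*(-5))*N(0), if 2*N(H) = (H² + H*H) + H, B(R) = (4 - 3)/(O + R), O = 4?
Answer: 0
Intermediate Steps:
B(R) = 1/(4 + R) (B(R) = (4 - 3)/(4 + R) = 1/(4 + R))
N(H) = H² + H/2 (N(H) = ((H² + H*H) + H)/2 = ((H² + H²) + H)/2 = (2*H² + H)/2 = (H + 2*H²)/2 = H² + H/2)
(B(-5)*(-5))*N(0) = (-5/(4 - 5))*(0*(½ + 0)) = (-5/(-1))*(0*(½)) = -1*(-5)*0 = 5*0 = 0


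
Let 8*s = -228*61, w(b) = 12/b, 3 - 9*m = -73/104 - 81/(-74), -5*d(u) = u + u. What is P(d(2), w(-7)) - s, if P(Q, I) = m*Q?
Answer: 37624816/21645 ≈ 1738.3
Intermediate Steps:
d(u) = -2*u/5 (d(u) = -(u + u)/5 = -2*u/5)
m = 10033/34632 (m = 1/3 - (-73/104 - 81/(-74))/9 = 1/3 - (-73*1/104 - 81*(-1/74))/9 = 1/3 - (-73/104 + 81/74)/9 = 1/3 - 1/9*1511/3848 = 1/3 - 1511/34632 = 10033/34632 ≈ 0.28970)
s = -3477/2 (s = (-228*61)/8 = (1/8)*(-13908) = -3477/2 ≈ -1738.5)
P(Q, I) = 10033*Q/34632
P(d(2), w(-7)) - s = 10033*(-2/5*2)/34632 - 1*(-3477/2) = (10033/34632)*(-4/5) + 3477/2 = -10033/43290 + 3477/2 = 37624816/21645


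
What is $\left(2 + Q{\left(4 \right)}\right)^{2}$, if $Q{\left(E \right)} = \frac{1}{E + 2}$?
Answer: $\frac{169}{36} \approx 4.6944$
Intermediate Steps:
$Q{\left(E \right)} = \frac{1}{2 + E}$
$\left(2 + Q{\left(4 \right)}\right)^{2} = \left(2 + \frac{1}{2 + 4}\right)^{2} = \left(2 + \frac{1}{6}\right)^{2} = \left(\frac{13}{6}\right)^{2} = \frac{169}{36}$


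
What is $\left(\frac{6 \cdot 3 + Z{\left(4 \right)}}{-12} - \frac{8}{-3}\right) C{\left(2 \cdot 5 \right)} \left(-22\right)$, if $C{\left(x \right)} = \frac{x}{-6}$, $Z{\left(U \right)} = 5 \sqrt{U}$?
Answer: $\frac{110}{9} \approx 12.222$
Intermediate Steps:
$C{\left(x \right)} = - \frac{x}{6}$ ($C{\left(x \right)} = x \left(- \frac{1}{6}\right) = - \frac{x}{6}$)
$\left(\frac{6 \cdot 3 + Z{\left(4 \right)}}{-12} - \frac{8}{-3}\right) C{\left(2 \cdot 5 \right)} \left(-22\right) = \left(\frac{6 \cdot 3 + 5 \sqrt{4}}{-12} - \frac{8}{-3}\right) \left(- \frac{2 \cdot 5}{6}\right) \left(-22\right) = \left(\left(18 + 5 \cdot 2\right) \left(- \frac{1}{12}\right) - - \frac{8}{3}\right) \left(\left(- \frac{1}{6}\right) 10\right) \left(-22\right) = \left(\left(18 + 10\right) \left(- \frac{1}{12}\right) + \frac{8}{3}\right) \left(- \frac{5}{3}\right) \left(-22\right) = \left(28 \left(- \frac{1}{12}\right) + \frac{8}{3}\right) \left(- \frac{5}{3}\right) \left(-22\right) = \left(- \frac{7}{3} + \frac{8}{3}\right) \left(- \frac{5}{3}\right) \left(-22\right) = \frac{1}{3} \left(- \frac{5}{3}\right) \left(-22\right) = \left(- \frac{5}{9}\right) \left(-22\right) = \frac{110}{9}$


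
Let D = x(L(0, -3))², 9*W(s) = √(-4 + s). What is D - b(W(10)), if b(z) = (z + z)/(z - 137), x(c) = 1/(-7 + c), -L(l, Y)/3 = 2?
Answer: 507437/85642609 + 822*√6/506761 ≈ 0.0098983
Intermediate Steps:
L(l, Y) = -6 (L(l, Y) = -3*2 = -6)
W(s) = √(-4 + s)/9
b(z) = 2*z/(-137 + z) (b(z) = (2*z)/(-137 + z) = 2*z/(-137 + z))
D = 1/169 (D = (1/(-7 - 6))² = (1/(-13))² = (-1/13)² = 1/169 ≈ 0.0059172)
D - b(W(10)) = 1/169 - 2*√(-4 + 10)/9/(-137 + √(-4 + 10)/9) = 1/169 - 2*√6/9/(-137 + √6/9) = 1/169 - 2*√6/(9*(-137 + √6/9))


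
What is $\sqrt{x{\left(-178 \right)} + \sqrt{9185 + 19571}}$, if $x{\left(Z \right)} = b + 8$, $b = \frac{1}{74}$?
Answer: $\frac{\sqrt{43882 + 10952 \sqrt{7189}}}{74} \approx 13.326$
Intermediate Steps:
$b = \frac{1}{74} \approx 0.013514$
$x{\left(Z \right)} = \frac{593}{74}$ ($x{\left(Z \right)} = \frac{1}{74} + 8 = \frac{593}{74}$)
$\sqrt{x{\left(-178 \right)} + \sqrt{9185 + 19571}} = \sqrt{\frac{593}{74} + \sqrt{9185 + 19571}} = \sqrt{\frac{593}{74} + \sqrt{28756}} = \sqrt{\frac{593}{74} + 2 \sqrt{7189}}$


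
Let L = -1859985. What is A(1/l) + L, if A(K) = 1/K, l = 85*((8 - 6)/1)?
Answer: -1859815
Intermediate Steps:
l = 170 (l = 85*(2*1) = 85*2 = 170)
A(1/l) + L = 1/(1/170) - 1859985 = 170 - 1859985 = -1859815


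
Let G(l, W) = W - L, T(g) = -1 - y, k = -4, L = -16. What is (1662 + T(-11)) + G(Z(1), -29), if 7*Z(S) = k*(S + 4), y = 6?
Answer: 1642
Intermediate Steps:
T(g) = -7 (T(g) = -1 - 1*6 = -1 - 6 = -7)
Z(S) = -16/7 - 4*S/7 (Z(S) = (-4*(S + 4))/7 = (-4*(4 + S))/7 = (-16 - 4*S)/7 = -16/7 - 4*S/7)
G(l, W) = 16 + W (G(l, W) = W - 1*(-16) = W + 16 = 16 + W)
(1662 + T(-11)) + G(Z(1), -29) = (1662 - 7) + (16 - 29) = 1655 - 13 = 1642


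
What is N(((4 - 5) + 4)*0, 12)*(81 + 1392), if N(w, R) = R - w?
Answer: 17676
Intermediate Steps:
N(((4 - 5) + 4)*0, 12)*(81 + 1392) = (12 - ((4 - 5) + 4)*0)*(81 + 1392) = (12 - (-1 + 4)*0)*1473 = (12 - 3*0)*1473 = (12 - 1*0)*1473 = (12 + 0)*1473 = 12*1473 = 17676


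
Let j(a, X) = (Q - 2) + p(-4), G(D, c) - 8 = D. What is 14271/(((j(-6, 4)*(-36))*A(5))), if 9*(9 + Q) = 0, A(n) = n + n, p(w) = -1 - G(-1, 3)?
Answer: 4757/2280 ≈ 2.0864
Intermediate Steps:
G(D, c) = 8 + D
p(w) = -8 (p(w) = -1 - (8 - 1) = -1 - 1*7 = -1 - 7 = -8)
A(n) = 2*n
Q = -9 (Q = -9 + (1/9)*0 = -9 + 0 = -9)
j(a, X) = -19 (j(a, X) = (-9 - 2) - 8 = -11 - 8 = -19)
14271/(((j(-6, 4)*(-36))*A(5))) = 14271/(((-19*(-36))*(2*5))) = 14271/((684*10)) = 14271/6840 = 14271*(1/6840) = 4757/2280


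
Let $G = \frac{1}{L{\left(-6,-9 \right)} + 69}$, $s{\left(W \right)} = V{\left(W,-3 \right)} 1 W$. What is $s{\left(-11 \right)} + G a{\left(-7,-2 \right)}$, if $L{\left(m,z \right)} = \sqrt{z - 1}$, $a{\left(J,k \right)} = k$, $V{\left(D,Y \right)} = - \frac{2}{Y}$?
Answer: $\frac{2 \left(- 11 \sqrt{10} + 762 i\right)}{3 \left(\sqrt{10} - 69 i\right)} \approx -7.3623 + 0.0013256 i$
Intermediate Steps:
$s{\left(W \right)} = \frac{2 W}{3}$ ($s{\left(W \right)} = - \frac{2}{-3} \cdot 1 W = \left(-2\right) \left(- \frac{1}{3}\right) 1 W = \frac{2}{3} \cdot 1 W = \frac{2 W}{3}$)
$L{\left(m,z \right)} = \sqrt{-1 + z}$
$G = \frac{1}{69 + i \sqrt{10}}$ ($G = \frac{1}{\sqrt{-1 - 9} + 69} = \frac{1}{\sqrt{-10} + 69} = \frac{1}{i \sqrt{10} + 69} = \frac{1}{69 + i \sqrt{10}} \approx 0.014462 - 0.00066281 i$)
$s{\left(-11 \right)} + G a{\left(-7,-2 \right)} = \frac{2}{3} \left(-11\right) + \left(\frac{69}{4771} - \frac{i \sqrt{10}}{4771}\right) \left(-2\right) = - \frac{22}{3} - \left(\frac{138}{4771} - \frac{2 i \sqrt{10}}{4771}\right) = - \frac{105376}{14313} + \frac{2 i \sqrt{10}}{4771}$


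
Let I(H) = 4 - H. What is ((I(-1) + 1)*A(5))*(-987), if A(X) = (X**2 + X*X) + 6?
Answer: -331632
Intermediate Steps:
A(X) = 6 + 2*X**2 (A(X) = (X**2 + X**2) + 6 = 2*X**2 + 6 = 6 + 2*X**2)
((I(-1) + 1)*A(5))*(-987) = (((4 - 1*(-1)) + 1)*(6 + 2*5**2))*(-987) = (((4 + 1) + 1)*(6 + 2*25))*(-987) = ((5 + 1)*(6 + 50))*(-987) = (6*56)*(-987) = 336*(-987) = -331632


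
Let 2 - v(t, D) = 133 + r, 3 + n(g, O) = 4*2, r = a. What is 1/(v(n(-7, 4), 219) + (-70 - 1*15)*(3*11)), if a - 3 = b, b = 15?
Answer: -1/2954 ≈ -0.00033852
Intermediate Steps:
a = 18 (a = 3 + 15 = 18)
r = 18
n(g, O) = 5 (n(g, O) = -3 + 4*2 = -3 + 8 = 5)
v(t, D) = -149 (v(t, D) = 2 - (133 + 18) = 2 - 1*151 = 2 - 151 = -149)
1/(v(n(-7, 4), 219) + (-70 - 1*15)*(3*11)) = 1/(-149 + (-70 - 1*15)*(3*11)) = 1/(-149 + (-70 - 15)*33) = 1/(-149 - 85*33) = 1/(-149 - 2805) = 1/(-2954) = -1/2954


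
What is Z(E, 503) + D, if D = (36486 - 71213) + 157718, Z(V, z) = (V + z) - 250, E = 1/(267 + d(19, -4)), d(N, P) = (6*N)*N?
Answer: 299852653/2433 ≈ 1.2324e+5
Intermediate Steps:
d(N, P) = 6*N²
E = 1/2433 (E = 1/(267 + 6*19²) = 1/(267 + 6*361) = 1/(267 + 2166) = 1/2433 ≈ 0.00041102)
Z(V, z) = -250 + V + z
D = 122991 (D = -34727 + 157718 = 122991)
Z(E, 503) + D = (-250 + 1/2433 + 503) + 122991 = 615550/2433 + 122991 = 299852653/2433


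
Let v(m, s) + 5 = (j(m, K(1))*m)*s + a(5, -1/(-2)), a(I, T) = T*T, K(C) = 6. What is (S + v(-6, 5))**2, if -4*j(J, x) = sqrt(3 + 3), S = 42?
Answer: 27601/16 + 2235*sqrt(6)/4 ≈ 3093.7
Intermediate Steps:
a(I, T) = T**2
j(J, x) = -sqrt(6)/4 (j(J, x) = -sqrt(3 + 3)/4 = -sqrt(6)/4)
v(m, s) = -19/4 - m*s*sqrt(6)/4 (v(m, s) = -5 + (((-sqrt(6)/4)*m)*s + (-1/(-2))**2) = -5 + ((-m*sqrt(6)/4)*s + (-1*(-1/2))**2) = -5 + (-m*s*sqrt(6)/4 + (1/2)**2) = -5 + (-m*s*sqrt(6)/4 + 1/4) = -5 + (1/4 - m*s*sqrt(6)/4) = -19/4 - m*s*sqrt(6)/4)
(S + v(-6, 5))**2 = (42 + (-19/4 - 1/4*(-6)*5*sqrt(6)))**2 = (42 + (-19/4 + 15*sqrt(6)/2))**2 = (149/4 + 15*sqrt(6)/2)**2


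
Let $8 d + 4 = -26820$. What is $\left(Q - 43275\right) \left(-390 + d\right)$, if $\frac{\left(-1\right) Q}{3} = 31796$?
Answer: $519015609$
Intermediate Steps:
$Q = -95388$ ($Q = \left(-3\right) 31796 = -95388$)
$d = -3353$ ($d = - \frac{1}{2} + \frac{1}{8} \left(-26820\right) = - \frac{1}{2} - \frac{6705}{2} = -3353$)
$\left(Q - 43275\right) \left(-390 + d\right) = \left(-95388 - 43275\right) \left(-390 - 3353\right) = \left(-138663\right) \left(-3743\right) = 519015609$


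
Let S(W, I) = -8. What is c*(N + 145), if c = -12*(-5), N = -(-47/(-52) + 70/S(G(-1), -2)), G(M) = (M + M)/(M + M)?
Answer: 119220/13 ≈ 9170.8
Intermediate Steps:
G(M) = 1 (G(M) = (2*M)/((2*M)) = (2*M)*(1/(2*M)) = 1)
N = 102/13 (N = -(-47/(-52) + 70/(-8)) = -(-47*(-1/52) + 70*(-⅛)) = -(47/52 - 35/4) = -1*(-102/13) = 102/13 ≈ 7.8462)
c = 60
c*(N + 145) = 60*(102/13 + 145) = 60*(1987/13) = 119220/13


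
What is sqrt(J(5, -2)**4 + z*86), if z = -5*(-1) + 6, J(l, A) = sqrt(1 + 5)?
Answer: sqrt(982) ≈ 31.337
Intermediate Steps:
J(l, A) = sqrt(6)
z = 11 (z = 5 + 6 = 11)
sqrt(J(5, -2)**4 + z*86) = sqrt((sqrt(6))**4 + 11*86) = sqrt(36 + 946) = sqrt(982)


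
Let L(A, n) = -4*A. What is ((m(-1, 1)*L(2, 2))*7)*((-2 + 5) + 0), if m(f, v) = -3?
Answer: 504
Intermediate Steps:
((m(-1, 1)*L(2, 2))*7)*((-2 + 5) + 0) = (-(-12)*2*7)*((-2 + 5) + 0) = (-3*(-8)*7)*(3 + 0) = (24*7)*3 = 168*3 = 504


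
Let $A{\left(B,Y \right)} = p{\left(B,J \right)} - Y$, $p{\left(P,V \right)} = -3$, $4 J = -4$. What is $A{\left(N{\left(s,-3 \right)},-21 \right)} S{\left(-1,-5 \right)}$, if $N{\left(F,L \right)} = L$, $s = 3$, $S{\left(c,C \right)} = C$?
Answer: $-90$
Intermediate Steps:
$J = -1$ ($J = \frac{1}{4} \left(-4\right) = -1$)
$A{\left(B,Y \right)} = -3 - Y$
$A{\left(N{\left(s,-3 \right)},-21 \right)} S{\left(-1,-5 \right)} = \left(-3 - -21\right) \left(-5\right) = \left(-3 + 21\right) \left(-5\right) = 18 \left(-5\right) = -90$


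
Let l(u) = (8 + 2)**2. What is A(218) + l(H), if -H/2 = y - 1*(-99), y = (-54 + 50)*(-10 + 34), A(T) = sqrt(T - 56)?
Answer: 100 + 9*sqrt(2) ≈ 112.73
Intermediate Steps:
A(T) = sqrt(-56 + T)
y = -96 (y = -4*24 = -96)
H = -6 (H = -2*(-96 - 1*(-99)) = -2*(-96 + 99) = -2*3 = -6)
l(u) = 100 (l(u) = 10**2 = 100)
A(218) + l(H) = sqrt(-56 + 218) + 100 = sqrt(162) + 100 = 9*sqrt(2) + 100 = 100 + 9*sqrt(2)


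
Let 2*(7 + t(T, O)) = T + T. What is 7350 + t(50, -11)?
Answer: 7393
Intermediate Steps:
t(T, O) = -7 + T (t(T, O) = -7 + (T + T)/2 = -7 + (2*T)/2 = -7 + T)
7350 + t(50, -11) = 7350 + (-7 + 50) = 7350 + 43 = 7393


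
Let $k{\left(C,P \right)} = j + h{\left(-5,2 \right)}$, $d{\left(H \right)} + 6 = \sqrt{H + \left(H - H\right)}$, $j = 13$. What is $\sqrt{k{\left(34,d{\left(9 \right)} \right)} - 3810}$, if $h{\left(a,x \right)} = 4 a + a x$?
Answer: $i \sqrt{3827} \approx 61.863 i$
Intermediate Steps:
$d{\left(H \right)} = -6 + \sqrt{H}$ ($d{\left(H \right)} = -6 + \sqrt{H + \left(H - H\right)} = -6 + \sqrt{H + 0} = -6 + \sqrt{H}$)
$k{\left(C,P \right)} = -17$ ($k{\left(C,P \right)} = 13 - 5 \left(4 + 2\right) = 13 - 30 = -17$)
$\sqrt{k{\left(34,d{\left(9 \right)} \right)} - 3810} = \sqrt{-17 - 3810} = \sqrt{-3827} = i \sqrt{3827}$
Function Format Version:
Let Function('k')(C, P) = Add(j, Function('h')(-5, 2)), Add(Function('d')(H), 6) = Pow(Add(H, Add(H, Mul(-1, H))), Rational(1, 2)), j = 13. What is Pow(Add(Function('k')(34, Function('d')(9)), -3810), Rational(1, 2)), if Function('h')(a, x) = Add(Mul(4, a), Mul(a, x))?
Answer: Mul(I, Pow(3827, Rational(1, 2))) ≈ Mul(61.863, I)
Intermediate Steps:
Function('d')(H) = Add(-6, Pow(H, Rational(1, 2))) (Function('d')(H) = Add(-6, Pow(Add(H, Add(H, Mul(-1, H))), Rational(1, 2))) = Add(-6, Pow(Add(H, 0), Rational(1, 2))) = Add(-6, Pow(H, Rational(1, 2))))
Function('k')(C, P) = -17 (Function('k')(C, P) = Add(13, Mul(-5, Add(4, 2))) = Add(13, Mul(-5, 6)) = Add(13, -30) = -17)
Pow(Add(Function('k')(34, Function('d')(9)), -3810), Rational(1, 2)) = Pow(Add(-17, -3810), Rational(1, 2)) = Pow(-3827, Rational(1, 2)) = Mul(I, Pow(3827, Rational(1, 2)))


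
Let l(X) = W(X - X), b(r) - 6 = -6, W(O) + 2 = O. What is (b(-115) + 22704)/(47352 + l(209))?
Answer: 11352/23675 ≈ 0.47949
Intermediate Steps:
W(O) = -2 + O
b(r) = 0 (b(r) = 6 - 6 = 0)
l(X) = -2 (l(X) = -2 + (X - X) = -2 + 0 = -2)
(b(-115) + 22704)/(47352 + l(209)) = (0 + 22704)/(47352 - 2) = 22704/47350 = 22704*(1/47350) = 11352/23675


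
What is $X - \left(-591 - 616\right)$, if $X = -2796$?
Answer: $-1589$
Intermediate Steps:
$X - \left(-591 - 616\right) = -2796 - \left(-591 - 616\right) = -2796 - -1207 = -2796 + 1207 = -1589$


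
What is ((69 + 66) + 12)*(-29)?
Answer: -4263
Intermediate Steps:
((69 + 66) + 12)*(-29) = (135 + 12)*(-29) = 147*(-29) = -4263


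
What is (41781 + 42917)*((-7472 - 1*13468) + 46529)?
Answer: 2167337122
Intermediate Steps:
(41781 + 42917)*((-7472 - 1*13468) + 46529) = 84698*((-7472 - 13468) + 46529) = 84698*(-20940 + 46529) = 84698*25589 = 2167337122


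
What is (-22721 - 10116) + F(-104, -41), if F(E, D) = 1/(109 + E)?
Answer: -164184/5 ≈ -32837.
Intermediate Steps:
(-22721 - 10116) + F(-104, -41) = (-22721 - 10116) + 1/(109 - 104) = -32837 + 1/5 = -164184/5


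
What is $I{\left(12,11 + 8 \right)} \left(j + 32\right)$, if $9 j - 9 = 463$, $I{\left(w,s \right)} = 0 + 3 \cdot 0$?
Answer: $0$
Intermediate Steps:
$I{\left(w,s \right)} = 0$ ($I{\left(w,s \right)} = 0 + 0 = 0$)
$j = \frac{472}{9}$ ($j = 1 + \frac{1}{9} \cdot 463 = 1 + \frac{463}{9} = \frac{472}{9} \approx 52.444$)
$I{\left(12,11 + 8 \right)} \left(j + 32\right) = 0 \left(\frac{472}{9} + 32\right) = 0 \cdot \frac{760}{9} = 0$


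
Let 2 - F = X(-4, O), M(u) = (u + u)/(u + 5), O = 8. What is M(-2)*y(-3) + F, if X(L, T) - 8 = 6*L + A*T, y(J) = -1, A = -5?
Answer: 178/3 ≈ 59.333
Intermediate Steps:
M(u) = 2*u/(5 + u) (M(u) = (2*u)/(5 + u) = 2*u/(5 + u))
X(L, T) = 8 - 5*T + 6*L (X(L, T) = 8 + (6*L - 5*T) = 8 + (-5*T + 6*L) = 8 - 5*T + 6*L)
F = 58 (F = 2 - (8 - 5*8 + 6*(-4)) = 2 - (8 - 40 - 24) = 2 - 1*(-56) = 2 + 56 = 58)
M(-2)*y(-3) + F = (2*(-2)/(5 - 2))*(-1) + 58 = (2*(-2)/3)*(-1) + 58 = (2*(-2)*(⅓))*(-1) + 58 = -4/3*(-1) + 58 = 4/3 + 58 = 178/3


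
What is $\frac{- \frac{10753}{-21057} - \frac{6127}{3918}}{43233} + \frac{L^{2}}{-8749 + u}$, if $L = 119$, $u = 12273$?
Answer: $\frac{8418143823890183}{2094888685033332} \approx 4.0184$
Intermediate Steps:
$\frac{- \frac{10753}{-21057} - \frac{6127}{3918}}{43233} + \frac{L^{2}}{-8749 + u} = \frac{- \frac{10753}{-21057} - \frac{6127}{3918}}{43233} + \frac{119^{2}}{-8749 + 12273} = \left(\left(-10753\right) \left(- \frac{1}{21057}\right) - \frac{6127}{3918}\right) \frac{1}{43233} + \frac{14161}{3524} = \left(\frac{10753}{21057} - \frac{6127}{3918}\right) \frac{1}{43233} + 14161 \cdot \frac{1}{3524} = \left(- \frac{28961995}{27500442}\right) \frac{1}{43233} + \frac{14161}{3524} = - \frac{28961995}{1188926608986} + \frac{14161}{3524} = \frac{8418143823890183}{2094888685033332}$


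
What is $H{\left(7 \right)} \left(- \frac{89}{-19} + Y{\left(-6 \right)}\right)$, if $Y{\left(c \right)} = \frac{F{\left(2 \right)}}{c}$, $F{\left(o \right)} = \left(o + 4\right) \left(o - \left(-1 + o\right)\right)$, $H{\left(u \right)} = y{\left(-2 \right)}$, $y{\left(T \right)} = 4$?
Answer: $\frac{280}{19} \approx 14.737$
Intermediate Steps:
$H{\left(u \right)} = 4$
$F{\left(o \right)} = 4 + o$ ($F{\left(o \right)} = \left(4 + o\right) 1 = 4 + o$)
$Y{\left(c \right)} = \frac{6}{c}$ ($Y{\left(c \right)} = \frac{4 + 2}{c} = \frac{6}{c}$)
$H{\left(7 \right)} \left(- \frac{89}{-19} + Y{\left(-6 \right)}\right) = 4 \left(- \frac{89}{-19} + \frac{6}{-6}\right) = 4 \left(\left(-89\right) \left(- \frac{1}{19}\right) + 6 \left(- \frac{1}{6}\right)\right) = 4 \left(\frac{89}{19} - 1\right) = 4 \cdot \frac{70}{19} = \frac{280}{19}$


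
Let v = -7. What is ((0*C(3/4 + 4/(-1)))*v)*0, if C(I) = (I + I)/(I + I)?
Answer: 0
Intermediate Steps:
C(I) = 1 (C(I) = (2*I)/((2*I)) = (2*I)*(1/(2*I)) = 1)
((0*C(3/4 + 4/(-1)))*v)*0 = ((0*1)*(-7))*0 = (0*(-7))*0 = 0*0 = 0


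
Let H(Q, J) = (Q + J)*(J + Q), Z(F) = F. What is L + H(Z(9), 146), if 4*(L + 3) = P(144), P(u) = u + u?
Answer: 24094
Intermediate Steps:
P(u) = 2*u
H(Q, J) = (J + Q)² (H(Q, J) = (J + Q)*(J + Q) = (J + Q)²)
L = 69 (L = -3 + (2*144)/4 = -3 + (¼)*288 = -3 + 72 = 69)
L + H(Z(9), 146) = 69 + (146 + 9)² = 69 + 155² = 69 + 24025 = 24094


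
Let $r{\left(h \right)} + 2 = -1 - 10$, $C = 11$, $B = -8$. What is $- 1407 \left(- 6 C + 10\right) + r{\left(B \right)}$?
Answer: $78779$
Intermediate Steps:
$r{\left(h \right)} = -13$ ($r{\left(h \right)} = -2 - 11 = -13$)
$- 1407 \left(- 6 C + 10\right) + r{\left(B \right)} = - 1407 \left(\left(-6\right) 11 + 10\right) - 13 = - 1407 \left(-66 + 10\right) - 13 = \left(-1407\right) \left(-56\right) - 13 = 78792 - 13 = 78779$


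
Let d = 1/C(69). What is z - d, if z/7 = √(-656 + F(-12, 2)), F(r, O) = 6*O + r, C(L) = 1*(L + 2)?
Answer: -1/71 + 28*I*√41 ≈ -0.014085 + 179.29*I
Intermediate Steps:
C(L) = 2 + L (C(L) = 1*(2 + L) = 2 + L)
F(r, O) = r + 6*O
z = 28*I*√41 (z = 7*√(-656 + (-12 + 6*2)) = 7*√(-656 + (-12 + 12)) = 7*√(-656 + 0) = 7*√(-656) = 7*(4*I*√41) = 28*I*√41 ≈ 179.29*I)
d = 1/71 (d = 1/(2 + 69) = 1/71 ≈ 0.014085)
z - d = 28*I*√41 - 1*1/71 = 28*I*√41 - 1/71 = -1/71 + 28*I*√41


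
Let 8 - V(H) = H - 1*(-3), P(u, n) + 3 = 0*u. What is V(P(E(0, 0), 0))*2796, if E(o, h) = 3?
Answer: 22368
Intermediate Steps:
P(u, n) = -3 (P(u, n) = -3 + 0*u = -3 + 0 = -3)
V(H) = 5 - H (V(H) = 8 - (H - 1*(-3)) = 8 - (H + 3) = 8 - (3 + H) = 8 + (-3 - H) = 5 - H)
V(P(E(0, 0), 0))*2796 = (5 - 1*(-3))*2796 = (5 + 3)*2796 = 8*2796 = 22368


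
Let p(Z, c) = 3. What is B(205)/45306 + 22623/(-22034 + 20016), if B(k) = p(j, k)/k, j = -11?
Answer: -17509692478/1561886595 ≈ -11.211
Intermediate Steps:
B(k) = 3/k
B(205)/45306 + 22623/(-22034 + 20016) = (3/205)/45306 + 22623/(-22034 + 20016) = (3*(1/205))*(1/45306) + 22623/(-2018) = (3/205)*(1/45306) + 22623*(-1/2018) = 1/3095910 - 22623/2018 = -17509692478/1561886595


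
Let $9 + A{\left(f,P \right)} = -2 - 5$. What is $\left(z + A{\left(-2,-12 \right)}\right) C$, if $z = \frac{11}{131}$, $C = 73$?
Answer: $- \frac{152205}{131} \approx -1161.9$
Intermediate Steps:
$A{\left(f,P \right)} = -16$ ($A{\left(f,P \right)} = -9 - 7 = -16$)
$z = \frac{11}{131}$ ($z = 11 \cdot \frac{1}{131} = \frac{11}{131} \approx 0.083969$)
$\left(z + A{\left(-2,-12 \right)}\right) C = \left(\frac{11}{131} - 16\right) 73 = \left(- \frac{2085}{131}\right) 73 = - \frac{152205}{131}$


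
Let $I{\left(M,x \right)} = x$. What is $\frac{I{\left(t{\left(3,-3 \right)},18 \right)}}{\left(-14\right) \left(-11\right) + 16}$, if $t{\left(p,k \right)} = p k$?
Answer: $\frac{9}{85} \approx 0.10588$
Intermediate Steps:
$t{\left(p,k \right)} = k p$
$\frac{I{\left(t{\left(3,-3 \right)},18 \right)}}{\left(-14\right) \left(-11\right) + 16} = \frac{18}{\left(-14\right) \left(-11\right) + 16} = \frac{18}{154 + 16} = \frac{18}{170} = 18 \cdot \frac{1}{170} = \frac{9}{85}$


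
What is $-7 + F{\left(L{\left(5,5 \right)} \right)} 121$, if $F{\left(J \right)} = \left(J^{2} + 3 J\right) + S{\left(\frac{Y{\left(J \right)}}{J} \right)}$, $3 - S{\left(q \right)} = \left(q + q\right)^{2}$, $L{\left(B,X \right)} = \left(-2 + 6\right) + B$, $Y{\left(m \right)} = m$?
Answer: $12940$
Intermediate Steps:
$L{\left(B,X \right)} = 4 + B$
$S{\left(q \right)} = 3 - 4 q^{2}$ ($S{\left(q \right)} = 3 - \left(q + q\right)^{2} = 3 - \left(2 q\right)^{2} = 3 - 4 q^{2}$)
$F{\left(J \right)} = -1 + J^{2} + 3 J$ ($F{\left(J \right)} = \left(J^{2} + 3 J\right) - \left(-3 + 4 \left(\frac{J}{J}\right)^{2}\right) = \left(J^{2} + 3 J\right) + \left(3 - 4 \cdot 1^{2}\right) = \left(J^{2} + 3 J\right) + \left(3 - 4\right) = \left(J^{2} + 3 J\right) - 1 = -1 + J^{2} + 3 J$)
$-7 + F{\left(L{\left(5,5 \right)} \right)} 121 = -7 + \left(-1 + \left(4 + 5\right)^{2} + 3 \left(4 + 5\right)\right) 121 = -7 + \left(-1 + 9^{2} + 3 \cdot 9\right) 121 = -7 + \left(-1 + 81 + 27\right) 121 = -7 + 107 \cdot 121 = -7 + 12947 = 12940$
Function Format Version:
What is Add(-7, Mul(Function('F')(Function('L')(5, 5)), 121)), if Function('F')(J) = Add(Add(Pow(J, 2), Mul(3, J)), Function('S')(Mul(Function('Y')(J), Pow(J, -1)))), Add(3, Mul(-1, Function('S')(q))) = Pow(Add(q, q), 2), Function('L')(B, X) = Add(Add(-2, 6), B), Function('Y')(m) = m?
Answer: 12940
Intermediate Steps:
Function('L')(B, X) = Add(4, B)
Function('S')(q) = Add(3, Mul(-4, Pow(q, 2))) (Function('S')(q) = Add(3, Mul(-1, Pow(Add(q, q), 2))) = Add(3, Mul(-1, Pow(Mul(2, q), 2))) = Add(3, Mul(-1, Mul(4, Pow(q, 2)))) = Add(3, Mul(-4, Pow(q, 2))))
Function('F')(J) = Add(-1, Pow(J, 2), Mul(3, J)) (Function('F')(J) = Add(Add(Pow(J, 2), Mul(3, J)), Add(3, Mul(-4, Pow(Mul(J, Pow(J, -1)), 2)))) = Add(Add(Pow(J, 2), Mul(3, J)), Add(3, Mul(-4, Pow(1, 2)))) = Add(Add(Pow(J, 2), Mul(3, J)), Add(3, Mul(-4, 1))) = Add(Add(Pow(J, 2), Mul(3, J)), Add(3, -4)) = Add(Add(Pow(J, 2), Mul(3, J)), -1) = Add(-1, Pow(J, 2), Mul(3, J)))
Add(-7, Mul(Function('F')(Function('L')(5, 5)), 121)) = Add(-7, Mul(Add(-1, Pow(Add(4, 5), 2), Mul(3, Add(4, 5))), 121)) = Add(-7, Mul(Add(-1, Pow(9, 2), Mul(3, 9)), 121)) = Add(-7, Mul(Add(-1, 81, 27), 121)) = Add(-7, Mul(107, 121)) = Add(-7, 12947) = 12940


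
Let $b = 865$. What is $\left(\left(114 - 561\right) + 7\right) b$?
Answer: $-380600$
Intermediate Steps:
$\left(\left(114 - 561\right) + 7\right) b = \left(\left(114 - 561\right) + 7\right) 865 = \left(-447 + 7\right) 865 = \left(-440\right) 865 = -380600$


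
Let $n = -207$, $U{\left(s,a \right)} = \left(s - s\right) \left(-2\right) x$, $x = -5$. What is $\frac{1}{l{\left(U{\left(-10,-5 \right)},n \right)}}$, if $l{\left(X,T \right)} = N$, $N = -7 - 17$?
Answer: $- \frac{1}{24} \approx -0.041667$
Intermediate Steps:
$U{\left(s,a \right)} = 0$ ($U{\left(s,a \right)} = \left(s - s\right) \left(-2\right) \left(-5\right) = 0 \left(-2\right) \left(-5\right) = 0 \left(-5\right) = 0$)
$N = -24$ ($N = -7 - 17 = -24$)
$l{\left(X,T \right)} = -24$
$\frac{1}{l{\left(U{\left(-10,-5 \right)},n \right)}} = \frac{1}{-24} = - \frac{1}{24}$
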